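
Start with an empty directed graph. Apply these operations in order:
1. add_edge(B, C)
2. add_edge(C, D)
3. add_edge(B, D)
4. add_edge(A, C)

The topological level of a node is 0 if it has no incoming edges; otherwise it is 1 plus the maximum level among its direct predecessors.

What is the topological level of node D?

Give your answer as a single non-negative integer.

Op 1: add_edge(B, C). Edges now: 1
Op 2: add_edge(C, D). Edges now: 2
Op 3: add_edge(B, D). Edges now: 3
Op 4: add_edge(A, C). Edges now: 4
Compute levels (Kahn BFS):
  sources (in-degree 0): A, B
  process A: level=0
    A->C: in-degree(C)=1, level(C)>=1
  process B: level=0
    B->C: in-degree(C)=0, level(C)=1, enqueue
    B->D: in-degree(D)=1, level(D)>=1
  process C: level=1
    C->D: in-degree(D)=0, level(D)=2, enqueue
  process D: level=2
All levels: A:0, B:0, C:1, D:2
level(D) = 2

Answer: 2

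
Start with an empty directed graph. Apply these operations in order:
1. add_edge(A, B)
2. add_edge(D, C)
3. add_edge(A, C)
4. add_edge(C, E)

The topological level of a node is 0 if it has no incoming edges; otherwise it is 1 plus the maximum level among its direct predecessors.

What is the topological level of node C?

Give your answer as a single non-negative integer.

Answer: 1

Derivation:
Op 1: add_edge(A, B). Edges now: 1
Op 2: add_edge(D, C). Edges now: 2
Op 3: add_edge(A, C). Edges now: 3
Op 4: add_edge(C, E). Edges now: 4
Compute levels (Kahn BFS):
  sources (in-degree 0): A, D
  process A: level=0
    A->B: in-degree(B)=0, level(B)=1, enqueue
    A->C: in-degree(C)=1, level(C)>=1
  process D: level=0
    D->C: in-degree(C)=0, level(C)=1, enqueue
  process B: level=1
  process C: level=1
    C->E: in-degree(E)=0, level(E)=2, enqueue
  process E: level=2
All levels: A:0, B:1, C:1, D:0, E:2
level(C) = 1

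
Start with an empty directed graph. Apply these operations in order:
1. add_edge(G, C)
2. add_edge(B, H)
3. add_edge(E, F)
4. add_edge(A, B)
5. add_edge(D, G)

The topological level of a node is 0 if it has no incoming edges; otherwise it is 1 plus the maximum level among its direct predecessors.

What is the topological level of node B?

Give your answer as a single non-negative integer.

Op 1: add_edge(G, C). Edges now: 1
Op 2: add_edge(B, H). Edges now: 2
Op 3: add_edge(E, F). Edges now: 3
Op 4: add_edge(A, B). Edges now: 4
Op 5: add_edge(D, G). Edges now: 5
Compute levels (Kahn BFS):
  sources (in-degree 0): A, D, E
  process A: level=0
    A->B: in-degree(B)=0, level(B)=1, enqueue
  process D: level=0
    D->G: in-degree(G)=0, level(G)=1, enqueue
  process E: level=0
    E->F: in-degree(F)=0, level(F)=1, enqueue
  process B: level=1
    B->H: in-degree(H)=0, level(H)=2, enqueue
  process G: level=1
    G->C: in-degree(C)=0, level(C)=2, enqueue
  process F: level=1
  process H: level=2
  process C: level=2
All levels: A:0, B:1, C:2, D:0, E:0, F:1, G:1, H:2
level(B) = 1

Answer: 1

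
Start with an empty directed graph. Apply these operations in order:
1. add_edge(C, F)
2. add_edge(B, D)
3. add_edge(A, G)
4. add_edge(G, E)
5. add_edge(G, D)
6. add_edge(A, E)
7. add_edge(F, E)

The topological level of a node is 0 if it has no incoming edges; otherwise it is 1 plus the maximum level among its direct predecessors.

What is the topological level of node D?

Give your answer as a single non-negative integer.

Op 1: add_edge(C, F). Edges now: 1
Op 2: add_edge(B, D). Edges now: 2
Op 3: add_edge(A, G). Edges now: 3
Op 4: add_edge(G, E). Edges now: 4
Op 5: add_edge(G, D). Edges now: 5
Op 6: add_edge(A, E). Edges now: 6
Op 7: add_edge(F, E). Edges now: 7
Compute levels (Kahn BFS):
  sources (in-degree 0): A, B, C
  process A: level=0
    A->E: in-degree(E)=2, level(E)>=1
    A->G: in-degree(G)=0, level(G)=1, enqueue
  process B: level=0
    B->D: in-degree(D)=1, level(D)>=1
  process C: level=0
    C->F: in-degree(F)=0, level(F)=1, enqueue
  process G: level=1
    G->D: in-degree(D)=0, level(D)=2, enqueue
    G->E: in-degree(E)=1, level(E)>=2
  process F: level=1
    F->E: in-degree(E)=0, level(E)=2, enqueue
  process D: level=2
  process E: level=2
All levels: A:0, B:0, C:0, D:2, E:2, F:1, G:1
level(D) = 2

Answer: 2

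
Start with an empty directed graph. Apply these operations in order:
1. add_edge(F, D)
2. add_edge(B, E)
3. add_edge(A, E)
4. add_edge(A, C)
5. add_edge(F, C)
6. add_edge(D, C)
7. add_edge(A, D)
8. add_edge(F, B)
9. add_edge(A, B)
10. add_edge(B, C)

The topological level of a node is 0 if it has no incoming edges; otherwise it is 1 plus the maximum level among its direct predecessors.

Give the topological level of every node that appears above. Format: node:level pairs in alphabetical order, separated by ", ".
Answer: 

Op 1: add_edge(F, D). Edges now: 1
Op 2: add_edge(B, E). Edges now: 2
Op 3: add_edge(A, E). Edges now: 3
Op 4: add_edge(A, C). Edges now: 4
Op 5: add_edge(F, C). Edges now: 5
Op 6: add_edge(D, C). Edges now: 6
Op 7: add_edge(A, D). Edges now: 7
Op 8: add_edge(F, B). Edges now: 8
Op 9: add_edge(A, B). Edges now: 9
Op 10: add_edge(B, C). Edges now: 10
Compute levels (Kahn BFS):
  sources (in-degree 0): A, F
  process A: level=0
    A->B: in-degree(B)=1, level(B)>=1
    A->C: in-degree(C)=3, level(C)>=1
    A->D: in-degree(D)=1, level(D)>=1
    A->E: in-degree(E)=1, level(E)>=1
  process F: level=0
    F->B: in-degree(B)=0, level(B)=1, enqueue
    F->C: in-degree(C)=2, level(C)>=1
    F->D: in-degree(D)=0, level(D)=1, enqueue
  process B: level=1
    B->C: in-degree(C)=1, level(C)>=2
    B->E: in-degree(E)=0, level(E)=2, enqueue
  process D: level=1
    D->C: in-degree(C)=0, level(C)=2, enqueue
  process E: level=2
  process C: level=2
All levels: A:0, B:1, C:2, D:1, E:2, F:0

Answer: A:0, B:1, C:2, D:1, E:2, F:0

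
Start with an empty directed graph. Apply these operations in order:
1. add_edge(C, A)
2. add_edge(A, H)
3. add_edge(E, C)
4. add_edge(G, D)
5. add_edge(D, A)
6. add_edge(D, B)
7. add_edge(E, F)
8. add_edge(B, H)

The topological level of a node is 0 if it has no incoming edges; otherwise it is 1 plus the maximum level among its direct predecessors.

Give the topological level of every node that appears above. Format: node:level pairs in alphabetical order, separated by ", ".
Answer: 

Answer: A:2, B:2, C:1, D:1, E:0, F:1, G:0, H:3

Derivation:
Op 1: add_edge(C, A). Edges now: 1
Op 2: add_edge(A, H). Edges now: 2
Op 3: add_edge(E, C). Edges now: 3
Op 4: add_edge(G, D). Edges now: 4
Op 5: add_edge(D, A). Edges now: 5
Op 6: add_edge(D, B). Edges now: 6
Op 7: add_edge(E, F). Edges now: 7
Op 8: add_edge(B, H). Edges now: 8
Compute levels (Kahn BFS):
  sources (in-degree 0): E, G
  process E: level=0
    E->C: in-degree(C)=0, level(C)=1, enqueue
    E->F: in-degree(F)=0, level(F)=1, enqueue
  process G: level=0
    G->D: in-degree(D)=0, level(D)=1, enqueue
  process C: level=1
    C->A: in-degree(A)=1, level(A)>=2
  process F: level=1
  process D: level=1
    D->A: in-degree(A)=0, level(A)=2, enqueue
    D->B: in-degree(B)=0, level(B)=2, enqueue
  process A: level=2
    A->H: in-degree(H)=1, level(H)>=3
  process B: level=2
    B->H: in-degree(H)=0, level(H)=3, enqueue
  process H: level=3
All levels: A:2, B:2, C:1, D:1, E:0, F:1, G:0, H:3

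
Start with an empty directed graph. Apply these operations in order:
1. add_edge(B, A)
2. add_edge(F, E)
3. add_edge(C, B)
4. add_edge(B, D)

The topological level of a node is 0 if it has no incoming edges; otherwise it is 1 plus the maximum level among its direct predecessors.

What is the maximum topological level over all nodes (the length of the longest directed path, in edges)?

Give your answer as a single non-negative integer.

Answer: 2

Derivation:
Op 1: add_edge(B, A). Edges now: 1
Op 2: add_edge(F, E). Edges now: 2
Op 3: add_edge(C, B). Edges now: 3
Op 4: add_edge(B, D). Edges now: 4
Compute levels (Kahn BFS):
  sources (in-degree 0): C, F
  process C: level=0
    C->B: in-degree(B)=0, level(B)=1, enqueue
  process F: level=0
    F->E: in-degree(E)=0, level(E)=1, enqueue
  process B: level=1
    B->A: in-degree(A)=0, level(A)=2, enqueue
    B->D: in-degree(D)=0, level(D)=2, enqueue
  process E: level=1
  process A: level=2
  process D: level=2
All levels: A:2, B:1, C:0, D:2, E:1, F:0
max level = 2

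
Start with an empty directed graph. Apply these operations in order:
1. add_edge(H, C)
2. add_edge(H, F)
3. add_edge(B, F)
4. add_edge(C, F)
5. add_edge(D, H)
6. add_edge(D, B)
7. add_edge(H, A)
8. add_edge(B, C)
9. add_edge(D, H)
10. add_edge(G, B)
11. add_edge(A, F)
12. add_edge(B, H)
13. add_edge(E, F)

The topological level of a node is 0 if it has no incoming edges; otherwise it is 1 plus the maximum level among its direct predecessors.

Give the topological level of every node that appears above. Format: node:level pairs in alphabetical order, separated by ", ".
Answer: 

Op 1: add_edge(H, C). Edges now: 1
Op 2: add_edge(H, F). Edges now: 2
Op 3: add_edge(B, F). Edges now: 3
Op 4: add_edge(C, F). Edges now: 4
Op 5: add_edge(D, H). Edges now: 5
Op 6: add_edge(D, B). Edges now: 6
Op 7: add_edge(H, A). Edges now: 7
Op 8: add_edge(B, C). Edges now: 8
Op 9: add_edge(D, H) (duplicate, no change). Edges now: 8
Op 10: add_edge(G, B). Edges now: 9
Op 11: add_edge(A, F). Edges now: 10
Op 12: add_edge(B, H). Edges now: 11
Op 13: add_edge(E, F). Edges now: 12
Compute levels (Kahn BFS):
  sources (in-degree 0): D, E, G
  process D: level=0
    D->B: in-degree(B)=1, level(B)>=1
    D->H: in-degree(H)=1, level(H)>=1
  process E: level=0
    E->F: in-degree(F)=4, level(F)>=1
  process G: level=0
    G->B: in-degree(B)=0, level(B)=1, enqueue
  process B: level=1
    B->C: in-degree(C)=1, level(C)>=2
    B->F: in-degree(F)=3, level(F)>=2
    B->H: in-degree(H)=0, level(H)=2, enqueue
  process H: level=2
    H->A: in-degree(A)=0, level(A)=3, enqueue
    H->C: in-degree(C)=0, level(C)=3, enqueue
    H->F: in-degree(F)=2, level(F)>=3
  process A: level=3
    A->F: in-degree(F)=1, level(F)>=4
  process C: level=3
    C->F: in-degree(F)=0, level(F)=4, enqueue
  process F: level=4
All levels: A:3, B:1, C:3, D:0, E:0, F:4, G:0, H:2

Answer: A:3, B:1, C:3, D:0, E:0, F:4, G:0, H:2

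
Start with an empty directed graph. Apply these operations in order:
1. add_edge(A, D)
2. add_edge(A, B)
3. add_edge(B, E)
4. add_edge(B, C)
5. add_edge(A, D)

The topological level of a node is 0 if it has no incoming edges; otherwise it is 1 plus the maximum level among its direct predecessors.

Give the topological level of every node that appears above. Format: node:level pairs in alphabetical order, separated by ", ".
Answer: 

Op 1: add_edge(A, D). Edges now: 1
Op 2: add_edge(A, B). Edges now: 2
Op 3: add_edge(B, E). Edges now: 3
Op 4: add_edge(B, C). Edges now: 4
Op 5: add_edge(A, D) (duplicate, no change). Edges now: 4
Compute levels (Kahn BFS):
  sources (in-degree 0): A
  process A: level=0
    A->B: in-degree(B)=0, level(B)=1, enqueue
    A->D: in-degree(D)=0, level(D)=1, enqueue
  process B: level=1
    B->C: in-degree(C)=0, level(C)=2, enqueue
    B->E: in-degree(E)=0, level(E)=2, enqueue
  process D: level=1
  process C: level=2
  process E: level=2
All levels: A:0, B:1, C:2, D:1, E:2

Answer: A:0, B:1, C:2, D:1, E:2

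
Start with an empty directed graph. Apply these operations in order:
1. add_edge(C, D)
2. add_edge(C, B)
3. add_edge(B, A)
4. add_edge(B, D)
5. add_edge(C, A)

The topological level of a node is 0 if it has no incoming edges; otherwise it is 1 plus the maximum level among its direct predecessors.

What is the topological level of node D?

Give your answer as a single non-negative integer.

Op 1: add_edge(C, D). Edges now: 1
Op 2: add_edge(C, B). Edges now: 2
Op 3: add_edge(B, A). Edges now: 3
Op 4: add_edge(B, D). Edges now: 4
Op 5: add_edge(C, A). Edges now: 5
Compute levels (Kahn BFS):
  sources (in-degree 0): C
  process C: level=0
    C->A: in-degree(A)=1, level(A)>=1
    C->B: in-degree(B)=0, level(B)=1, enqueue
    C->D: in-degree(D)=1, level(D)>=1
  process B: level=1
    B->A: in-degree(A)=0, level(A)=2, enqueue
    B->D: in-degree(D)=0, level(D)=2, enqueue
  process A: level=2
  process D: level=2
All levels: A:2, B:1, C:0, D:2
level(D) = 2

Answer: 2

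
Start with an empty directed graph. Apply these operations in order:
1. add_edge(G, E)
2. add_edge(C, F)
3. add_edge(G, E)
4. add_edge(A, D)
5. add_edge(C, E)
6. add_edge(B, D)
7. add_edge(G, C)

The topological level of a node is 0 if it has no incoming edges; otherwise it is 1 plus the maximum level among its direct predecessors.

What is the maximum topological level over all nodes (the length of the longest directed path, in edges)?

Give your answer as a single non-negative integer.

Op 1: add_edge(G, E). Edges now: 1
Op 2: add_edge(C, F). Edges now: 2
Op 3: add_edge(G, E) (duplicate, no change). Edges now: 2
Op 4: add_edge(A, D). Edges now: 3
Op 5: add_edge(C, E). Edges now: 4
Op 6: add_edge(B, D). Edges now: 5
Op 7: add_edge(G, C). Edges now: 6
Compute levels (Kahn BFS):
  sources (in-degree 0): A, B, G
  process A: level=0
    A->D: in-degree(D)=1, level(D)>=1
  process B: level=0
    B->D: in-degree(D)=0, level(D)=1, enqueue
  process G: level=0
    G->C: in-degree(C)=0, level(C)=1, enqueue
    G->E: in-degree(E)=1, level(E)>=1
  process D: level=1
  process C: level=1
    C->E: in-degree(E)=0, level(E)=2, enqueue
    C->F: in-degree(F)=0, level(F)=2, enqueue
  process E: level=2
  process F: level=2
All levels: A:0, B:0, C:1, D:1, E:2, F:2, G:0
max level = 2

Answer: 2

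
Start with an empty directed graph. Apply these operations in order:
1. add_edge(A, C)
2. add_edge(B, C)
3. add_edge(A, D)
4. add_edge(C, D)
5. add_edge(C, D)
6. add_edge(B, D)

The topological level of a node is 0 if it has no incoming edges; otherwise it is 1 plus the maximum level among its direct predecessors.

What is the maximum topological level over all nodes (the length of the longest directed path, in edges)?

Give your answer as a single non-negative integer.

Answer: 2

Derivation:
Op 1: add_edge(A, C). Edges now: 1
Op 2: add_edge(B, C). Edges now: 2
Op 3: add_edge(A, D). Edges now: 3
Op 4: add_edge(C, D). Edges now: 4
Op 5: add_edge(C, D) (duplicate, no change). Edges now: 4
Op 6: add_edge(B, D). Edges now: 5
Compute levels (Kahn BFS):
  sources (in-degree 0): A, B
  process A: level=0
    A->C: in-degree(C)=1, level(C)>=1
    A->D: in-degree(D)=2, level(D)>=1
  process B: level=0
    B->C: in-degree(C)=0, level(C)=1, enqueue
    B->D: in-degree(D)=1, level(D)>=1
  process C: level=1
    C->D: in-degree(D)=0, level(D)=2, enqueue
  process D: level=2
All levels: A:0, B:0, C:1, D:2
max level = 2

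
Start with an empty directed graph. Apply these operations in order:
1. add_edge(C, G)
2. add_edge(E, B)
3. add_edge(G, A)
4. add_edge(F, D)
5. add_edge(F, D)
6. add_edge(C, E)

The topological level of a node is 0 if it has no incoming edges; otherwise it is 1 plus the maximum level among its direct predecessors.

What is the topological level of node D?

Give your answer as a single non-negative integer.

Answer: 1

Derivation:
Op 1: add_edge(C, G). Edges now: 1
Op 2: add_edge(E, B). Edges now: 2
Op 3: add_edge(G, A). Edges now: 3
Op 4: add_edge(F, D). Edges now: 4
Op 5: add_edge(F, D) (duplicate, no change). Edges now: 4
Op 6: add_edge(C, E). Edges now: 5
Compute levels (Kahn BFS):
  sources (in-degree 0): C, F
  process C: level=0
    C->E: in-degree(E)=0, level(E)=1, enqueue
    C->G: in-degree(G)=0, level(G)=1, enqueue
  process F: level=0
    F->D: in-degree(D)=0, level(D)=1, enqueue
  process E: level=1
    E->B: in-degree(B)=0, level(B)=2, enqueue
  process G: level=1
    G->A: in-degree(A)=0, level(A)=2, enqueue
  process D: level=1
  process B: level=2
  process A: level=2
All levels: A:2, B:2, C:0, D:1, E:1, F:0, G:1
level(D) = 1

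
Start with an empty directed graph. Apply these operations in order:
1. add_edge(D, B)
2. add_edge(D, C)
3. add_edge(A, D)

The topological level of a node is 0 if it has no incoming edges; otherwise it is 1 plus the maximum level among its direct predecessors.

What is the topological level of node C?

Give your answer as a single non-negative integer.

Op 1: add_edge(D, B). Edges now: 1
Op 2: add_edge(D, C). Edges now: 2
Op 3: add_edge(A, D). Edges now: 3
Compute levels (Kahn BFS):
  sources (in-degree 0): A
  process A: level=0
    A->D: in-degree(D)=0, level(D)=1, enqueue
  process D: level=1
    D->B: in-degree(B)=0, level(B)=2, enqueue
    D->C: in-degree(C)=0, level(C)=2, enqueue
  process B: level=2
  process C: level=2
All levels: A:0, B:2, C:2, D:1
level(C) = 2

Answer: 2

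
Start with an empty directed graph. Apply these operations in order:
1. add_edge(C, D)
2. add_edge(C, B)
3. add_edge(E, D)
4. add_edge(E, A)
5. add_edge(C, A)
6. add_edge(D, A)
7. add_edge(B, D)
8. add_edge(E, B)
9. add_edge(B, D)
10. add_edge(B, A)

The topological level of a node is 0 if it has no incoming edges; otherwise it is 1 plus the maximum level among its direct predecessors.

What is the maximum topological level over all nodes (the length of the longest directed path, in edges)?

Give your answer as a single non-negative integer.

Answer: 3

Derivation:
Op 1: add_edge(C, D). Edges now: 1
Op 2: add_edge(C, B). Edges now: 2
Op 3: add_edge(E, D). Edges now: 3
Op 4: add_edge(E, A). Edges now: 4
Op 5: add_edge(C, A). Edges now: 5
Op 6: add_edge(D, A). Edges now: 6
Op 7: add_edge(B, D). Edges now: 7
Op 8: add_edge(E, B). Edges now: 8
Op 9: add_edge(B, D) (duplicate, no change). Edges now: 8
Op 10: add_edge(B, A). Edges now: 9
Compute levels (Kahn BFS):
  sources (in-degree 0): C, E
  process C: level=0
    C->A: in-degree(A)=3, level(A)>=1
    C->B: in-degree(B)=1, level(B)>=1
    C->D: in-degree(D)=2, level(D)>=1
  process E: level=0
    E->A: in-degree(A)=2, level(A)>=1
    E->B: in-degree(B)=0, level(B)=1, enqueue
    E->D: in-degree(D)=1, level(D)>=1
  process B: level=1
    B->A: in-degree(A)=1, level(A)>=2
    B->D: in-degree(D)=0, level(D)=2, enqueue
  process D: level=2
    D->A: in-degree(A)=0, level(A)=3, enqueue
  process A: level=3
All levels: A:3, B:1, C:0, D:2, E:0
max level = 3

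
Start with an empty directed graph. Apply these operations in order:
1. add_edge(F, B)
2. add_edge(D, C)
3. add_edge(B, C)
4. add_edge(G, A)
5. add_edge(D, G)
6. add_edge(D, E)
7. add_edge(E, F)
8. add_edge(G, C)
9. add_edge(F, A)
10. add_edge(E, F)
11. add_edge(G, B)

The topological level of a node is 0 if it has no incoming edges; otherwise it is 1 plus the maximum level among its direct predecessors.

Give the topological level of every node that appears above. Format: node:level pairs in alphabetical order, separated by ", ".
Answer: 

Op 1: add_edge(F, B). Edges now: 1
Op 2: add_edge(D, C). Edges now: 2
Op 3: add_edge(B, C). Edges now: 3
Op 4: add_edge(G, A). Edges now: 4
Op 5: add_edge(D, G). Edges now: 5
Op 6: add_edge(D, E). Edges now: 6
Op 7: add_edge(E, F). Edges now: 7
Op 8: add_edge(G, C). Edges now: 8
Op 9: add_edge(F, A). Edges now: 9
Op 10: add_edge(E, F) (duplicate, no change). Edges now: 9
Op 11: add_edge(G, B). Edges now: 10
Compute levels (Kahn BFS):
  sources (in-degree 0): D
  process D: level=0
    D->C: in-degree(C)=2, level(C)>=1
    D->E: in-degree(E)=0, level(E)=1, enqueue
    D->G: in-degree(G)=0, level(G)=1, enqueue
  process E: level=1
    E->F: in-degree(F)=0, level(F)=2, enqueue
  process G: level=1
    G->A: in-degree(A)=1, level(A)>=2
    G->B: in-degree(B)=1, level(B)>=2
    G->C: in-degree(C)=1, level(C)>=2
  process F: level=2
    F->A: in-degree(A)=0, level(A)=3, enqueue
    F->B: in-degree(B)=0, level(B)=3, enqueue
  process A: level=3
  process B: level=3
    B->C: in-degree(C)=0, level(C)=4, enqueue
  process C: level=4
All levels: A:3, B:3, C:4, D:0, E:1, F:2, G:1

Answer: A:3, B:3, C:4, D:0, E:1, F:2, G:1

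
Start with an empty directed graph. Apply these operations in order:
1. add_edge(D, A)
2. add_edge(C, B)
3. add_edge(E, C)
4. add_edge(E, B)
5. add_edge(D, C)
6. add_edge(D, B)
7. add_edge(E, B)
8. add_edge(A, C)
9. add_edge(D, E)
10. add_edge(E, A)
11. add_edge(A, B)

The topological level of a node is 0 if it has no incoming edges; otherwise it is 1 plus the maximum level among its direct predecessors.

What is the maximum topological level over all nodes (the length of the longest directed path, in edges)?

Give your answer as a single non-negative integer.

Answer: 4

Derivation:
Op 1: add_edge(D, A). Edges now: 1
Op 2: add_edge(C, B). Edges now: 2
Op 3: add_edge(E, C). Edges now: 3
Op 4: add_edge(E, B). Edges now: 4
Op 5: add_edge(D, C). Edges now: 5
Op 6: add_edge(D, B). Edges now: 6
Op 7: add_edge(E, B) (duplicate, no change). Edges now: 6
Op 8: add_edge(A, C). Edges now: 7
Op 9: add_edge(D, E). Edges now: 8
Op 10: add_edge(E, A). Edges now: 9
Op 11: add_edge(A, B). Edges now: 10
Compute levels (Kahn BFS):
  sources (in-degree 0): D
  process D: level=0
    D->A: in-degree(A)=1, level(A)>=1
    D->B: in-degree(B)=3, level(B)>=1
    D->C: in-degree(C)=2, level(C)>=1
    D->E: in-degree(E)=0, level(E)=1, enqueue
  process E: level=1
    E->A: in-degree(A)=0, level(A)=2, enqueue
    E->B: in-degree(B)=2, level(B)>=2
    E->C: in-degree(C)=1, level(C)>=2
  process A: level=2
    A->B: in-degree(B)=1, level(B)>=3
    A->C: in-degree(C)=0, level(C)=3, enqueue
  process C: level=3
    C->B: in-degree(B)=0, level(B)=4, enqueue
  process B: level=4
All levels: A:2, B:4, C:3, D:0, E:1
max level = 4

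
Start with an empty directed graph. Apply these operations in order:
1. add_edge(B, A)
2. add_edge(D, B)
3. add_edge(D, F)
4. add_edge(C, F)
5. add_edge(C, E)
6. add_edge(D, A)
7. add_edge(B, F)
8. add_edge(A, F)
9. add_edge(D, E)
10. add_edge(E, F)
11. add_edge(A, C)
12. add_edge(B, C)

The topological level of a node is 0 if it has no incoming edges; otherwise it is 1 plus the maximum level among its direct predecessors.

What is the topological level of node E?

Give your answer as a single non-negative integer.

Op 1: add_edge(B, A). Edges now: 1
Op 2: add_edge(D, B). Edges now: 2
Op 3: add_edge(D, F). Edges now: 3
Op 4: add_edge(C, F). Edges now: 4
Op 5: add_edge(C, E). Edges now: 5
Op 6: add_edge(D, A). Edges now: 6
Op 7: add_edge(B, F). Edges now: 7
Op 8: add_edge(A, F). Edges now: 8
Op 9: add_edge(D, E). Edges now: 9
Op 10: add_edge(E, F). Edges now: 10
Op 11: add_edge(A, C). Edges now: 11
Op 12: add_edge(B, C). Edges now: 12
Compute levels (Kahn BFS):
  sources (in-degree 0): D
  process D: level=0
    D->A: in-degree(A)=1, level(A)>=1
    D->B: in-degree(B)=0, level(B)=1, enqueue
    D->E: in-degree(E)=1, level(E)>=1
    D->F: in-degree(F)=4, level(F)>=1
  process B: level=1
    B->A: in-degree(A)=0, level(A)=2, enqueue
    B->C: in-degree(C)=1, level(C)>=2
    B->F: in-degree(F)=3, level(F)>=2
  process A: level=2
    A->C: in-degree(C)=0, level(C)=3, enqueue
    A->F: in-degree(F)=2, level(F)>=3
  process C: level=3
    C->E: in-degree(E)=0, level(E)=4, enqueue
    C->F: in-degree(F)=1, level(F)>=4
  process E: level=4
    E->F: in-degree(F)=0, level(F)=5, enqueue
  process F: level=5
All levels: A:2, B:1, C:3, D:0, E:4, F:5
level(E) = 4

Answer: 4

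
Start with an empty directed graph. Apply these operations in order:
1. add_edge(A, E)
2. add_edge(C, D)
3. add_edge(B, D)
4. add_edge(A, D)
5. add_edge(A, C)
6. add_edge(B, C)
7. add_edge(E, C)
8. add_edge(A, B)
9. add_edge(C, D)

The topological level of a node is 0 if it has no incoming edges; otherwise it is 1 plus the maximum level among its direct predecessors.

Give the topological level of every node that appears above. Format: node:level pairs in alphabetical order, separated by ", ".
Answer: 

Answer: A:0, B:1, C:2, D:3, E:1

Derivation:
Op 1: add_edge(A, E). Edges now: 1
Op 2: add_edge(C, D). Edges now: 2
Op 3: add_edge(B, D). Edges now: 3
Op 4: add_edge(A, D). Edges now: 4
Op 5: add_edge(A, C). Edges now: 5
Op 6: add_edge(B, C). Edges now: 6
Op 7: add_edge(E, C). Edges now: 7
Op 8: add_edge(A, B). Edges now: 8
Op 9: add_edge(C, D) (duplicate, no change). Edges now: 8
Compute levels (Kahn BFS):
  sources (in-degree 0): A
  process A: level=0
    A->B: in-degree(B)=0, level(B)=1, enqueue
    A->C: in-degree(C)=2, level(C)>=1
    A->D: in-degree(D)=2, level(D)>=1
    A->E: in-degree(E)=0, level(E)=1, enqueue
  process B: level=1
    B->C: in-degree(C)=1, level(C)>=2
    B->D: in-degree(D)=1, level(D)>=2
  process E: level=1
    E->C: in-degree(C)=0, level(C)=2, enqueue
  process C: level=2
    C->D: in-degree(D)=0, level(D)=3, enqueue
  process D: level=3
All levels: A:0, B:1, C:2, D:3, E:1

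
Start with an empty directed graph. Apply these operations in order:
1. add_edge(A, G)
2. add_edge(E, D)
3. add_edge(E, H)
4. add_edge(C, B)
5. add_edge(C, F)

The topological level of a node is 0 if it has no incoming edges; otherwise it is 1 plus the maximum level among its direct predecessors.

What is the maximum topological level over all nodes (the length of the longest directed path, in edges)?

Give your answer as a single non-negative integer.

Answer: 1

Derivation:
Op 1: add_edge(A, G). Edges now: 1
Op 2: add_edge(E, D). Edges now: 2
Op 3: add_edge(E, H). Edges now: 3
Op 4: add_edge(C, B). Edges now: 4
Op 5: add_edge(C, F). Edges now: 5
Compute levels (Kahn BFS):
  sources (in-degree 0): A, C, E
  process A: level=0
    A->G: in-degree(G)=0, level(G)=1, enqueue
  process C: level=0
    C->B: in-degree(B)=0, level(B)=1, enqueue
    C->F: in-degree(F)=0, level(F)=1, enqueue
  process E: level=0
    E->D: in-degree(D)=0, level(D)=1, enqueue
    E->H: in-degree(H)=0, level(H)=1, enqueue
  process G: level=1
  process B: level=1
  process F: level=1
  process D: level=1
  process H: level=1
All levels: A:0, B:1, C:0, D:1, E:0, F:1, G:1, H:1
max level = 1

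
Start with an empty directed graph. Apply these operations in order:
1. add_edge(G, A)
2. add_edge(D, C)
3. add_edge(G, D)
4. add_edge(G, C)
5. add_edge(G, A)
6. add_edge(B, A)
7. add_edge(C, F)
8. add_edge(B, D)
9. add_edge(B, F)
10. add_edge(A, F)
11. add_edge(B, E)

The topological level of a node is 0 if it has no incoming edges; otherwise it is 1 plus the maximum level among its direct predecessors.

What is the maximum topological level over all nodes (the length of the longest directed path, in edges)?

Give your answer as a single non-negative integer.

Op 1: add_edge(G, A). Edges now: 1
Op 2: add_edge(D, C). Edges now: 2
Op 3: add_edge(G, D). Edges now: 3
Op 4: add_edge(G, C). Edges now: 4
Op 5: add_edge(G, A) (duplicate, no change). Edges now: 4
Op 6: add_edge(B, A). Edges now: 5
Op 7: add_edge(C, F). Edges now: 6
Op 8: add_edge(B, D). Edges now: 7
Op 9: add_edge(B, F). Edges now: 8
Op 10: add_edge(A, F). Edges now: 9
Op 11: add_edge(B, E). Edges now: 10
Compute levels (Kahn BFS):
  sources (in-degree 0): B, G
  process B: level=0
    B->A: in-degree(A)=1, level(A)>=1
    B->D: in-degree(D)=1, level(D)>=1
    B->E: in-degree(E)=0, level(E)=1, enqueue
    B->F: in-degree(F)=2, level(F)>=1
  process G: level=0
    G->A: in-degree(A)=0, level(A)=1, enqueue
    G->C: in-degree(C)=1, level(C)>=1
    G->D: in-degree(D)=0, level(D)=1, enqueue
  process E: level=1
  process A: level=1
    A->F: in-degree(F)=1, level(F)>=2
  process D: level=1
    D->C: in-degree(C)=0, level(C)=2, enqueue
  process C: level=2
    C->F: in-degree(F)=0, level(F)=3, enqueue
  process F: level=3
All levels: A:1, B:0, C:2, D:1, E:1, F:3, G:0
max level = 3

Answer: 3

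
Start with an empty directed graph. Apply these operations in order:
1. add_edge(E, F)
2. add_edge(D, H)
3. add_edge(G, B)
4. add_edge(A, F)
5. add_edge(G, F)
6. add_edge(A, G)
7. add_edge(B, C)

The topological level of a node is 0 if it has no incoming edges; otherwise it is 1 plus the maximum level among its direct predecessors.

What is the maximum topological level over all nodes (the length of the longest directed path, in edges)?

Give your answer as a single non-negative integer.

Answer: 3

Derivation:
Op 1: add_edge(E, F). Edges now: 1
Op 2: add_edge(D, H). Edges now: 2
Op 3: add_edge(G, B). Edges now: 3
Op 4: add_edge(A, F). Edges now: 4
Op 5: add_edge(G, F). Edges now: 5
Op 6: add_edge(A, G). Edges now: 6
Op 7: add_edge(B, C). Edges now: 7
Compute levels (Kahn BFS):
  sources (in-degree 0): A, D, E
  process A: level=0
    A->F: in-degree(F)=2, level(F)>=1
    A->G: in-degree(G)=0, level(G)=1, enqueue
  process D: level=0
    D->H: in-degree(H)=0, level(H)=1, enqueue
  process E: level=0
    E->F: in-degree(F)=1, level(F)>=1
  process G: level=1
    G->B: in-degree(B)=0, level(B)=2, enqueue
    G->F: in-degree(F)=0, level(F)=2, enqueue
  process H: level=1
  process B: level=2
    B->C: in-degree(C)=0, level(C)=3, enqueue
  process F: level=2
  process C: level=3
All levels: A:0, B:2, C:3, D:0, E:0, F:2, G:1, H:1
max level = 3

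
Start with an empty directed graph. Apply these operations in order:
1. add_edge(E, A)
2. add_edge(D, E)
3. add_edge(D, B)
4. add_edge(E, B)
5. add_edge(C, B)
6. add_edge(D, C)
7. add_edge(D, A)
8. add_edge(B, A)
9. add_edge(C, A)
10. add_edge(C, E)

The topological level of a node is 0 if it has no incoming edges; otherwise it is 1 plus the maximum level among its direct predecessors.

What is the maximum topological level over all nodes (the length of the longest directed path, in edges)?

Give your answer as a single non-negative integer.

Answer: 4

Derivation:
Op 1: add_edge(E, A). Edges now: 1
Op 2: add_edge(D, E). Edges now: 2
Op 3: add_edge(D, B). Edges now: 3
Op 4: add_edge(E, B). Edges now: 4
Op 5: add_edge(C, B). Edges now: 5
Op 6: add_edge(D, C). Edges now: 6
Op 7: add_edge(D, A). Edges now: 7
Op 8: add_edge(B, A). Edges now: 8
Op 9: add_edge(C, A). Edges now: 9
Op 10: add_edge(C, E). Edges now: 10
Compute levels (Kahn BFS):
  sources (in-degree 0): D
  process D: level=0
    D->A: in-degree(A)=3, level(A)>=1
    D->B: in-degree(B)=2, level(B)>=1
    D->C: in-degree(C)=0, level(C)=1, enqueue
    D->E: in-degree(E)=1, level(E)>=1
  process C: level=1
    C->A: in-degree(A)=2, level(A)>=2
    C->B: in-degree(B)=1, level(B)>=2
    C->E: in-degree(E)=0, level(E)=2, enqueue
  process E: level=2
    E->A: in-degree(A)=1, level(A)>=3
    E->B: in-degree(B)=0, level(B)=3, enqueue
  process B: level=3
    B->A: in-degree(A)=0, level(A)=4, enqueue
  process A: level=4
All levels: A:4, B:3, C:1, D:0, E:2
max level = 4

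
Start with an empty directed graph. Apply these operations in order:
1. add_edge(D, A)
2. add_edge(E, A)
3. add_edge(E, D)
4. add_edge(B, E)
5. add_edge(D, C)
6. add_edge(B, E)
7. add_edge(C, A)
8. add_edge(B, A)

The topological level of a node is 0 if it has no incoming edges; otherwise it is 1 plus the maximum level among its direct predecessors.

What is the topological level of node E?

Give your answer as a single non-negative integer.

Answer: 1

Derivation:
Op 1: add_edge(D, A). Edges now: 1
Op 2: add_edge(E, A). Edges now: 2
Op 3: add_edge(E, D). Edges now: 3
Op 4: add_edge(B, E). Edges now: 4
Op 5: add_edge(D, C). Edges now: 5
Op 6: add_edge(B, E) (duplicate, no change). Edges now: 5
Op 7: add_edge(C, A). Edges now: 6
Op 8: add_edge(B, A). Edges now: 7
Compute levels (Kahn BFS):
  sources (in-degree 0): B
  process B: level=0
    B->A: in-degree(A)=3, level(A)>=1
    B->E: in-degree(E)=0, level(E)=1, enqueue
  process E: level=1
    E->A: in-degree(A)=2, level(A)>=2
    E->D: in-degree(D)=0, level(D)=2, enqueue
  process D: level=2
    D->A: in-degree(A)=1, level(A)>=3
    D->C: in-degree(C)=0, level(C)=3, enqueue
  process C: level=3
    C->A: in-degree(A)=0, level(A)=4, enqueue
  process A: level=4
All levels: A:4, B:0, C:3, D:2, E:1
level(E) = 1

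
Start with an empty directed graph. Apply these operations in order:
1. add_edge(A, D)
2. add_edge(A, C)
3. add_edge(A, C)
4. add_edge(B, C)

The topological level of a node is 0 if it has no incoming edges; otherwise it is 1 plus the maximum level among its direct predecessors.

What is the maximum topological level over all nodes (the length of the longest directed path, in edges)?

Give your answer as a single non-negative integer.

Answer: 1

Derivation:
Op 1: add_edge(A, D). Edges now: 1
Op 2: add_edge(A, C). Edges now: 2
Op 3: add_edge(A, C) (duplicate, no change). Edges now: 2
Op 4: add_edge(B, C). Edges now: 3
Compute levels (Kahn BFS):
  sources (in-degree 0): A, B
  process A: level=0
    A->C: in-degree(C)=1, level(C)>=1
    A->D: in-degree(D)=0, level(D)=1, enqueue
  process B: level=0
    B->C: in-degree(C)=0, level(C)=1, enqueue
  process D: level=1
  process C: level=1
All levels: A:0, B:0, C:1, D:1
max level = 1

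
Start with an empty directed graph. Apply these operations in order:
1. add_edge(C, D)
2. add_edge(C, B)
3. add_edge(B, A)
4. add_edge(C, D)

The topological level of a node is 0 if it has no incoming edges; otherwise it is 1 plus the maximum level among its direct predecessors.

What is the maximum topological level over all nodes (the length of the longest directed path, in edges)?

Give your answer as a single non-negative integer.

Op 1: add_edge(C, D). Edges now: 1
Op 2: add_edge(C, B). Edges now: 2
Op 3: add_edge(B, A). Edges now: 3
Op 4: add_edge(C, D) (duplicate, no change). Edges now: 3
Compute levels (Kahn BFS):
  sources (in-degree 0): C
  process C: level=0
    C->B: in-degree(B)=0, level(B)=1, enqueue
    C->D: in-degree(D)=0, level(D)=1, enqueue
  process B: level=1
    B->A: in-degree(A)=0, level(A)=2, enqueue
  process D: level=1
  process A: level=2
All levels: A:2, B:1, C:0, D:1
max level = 2

Answer: 2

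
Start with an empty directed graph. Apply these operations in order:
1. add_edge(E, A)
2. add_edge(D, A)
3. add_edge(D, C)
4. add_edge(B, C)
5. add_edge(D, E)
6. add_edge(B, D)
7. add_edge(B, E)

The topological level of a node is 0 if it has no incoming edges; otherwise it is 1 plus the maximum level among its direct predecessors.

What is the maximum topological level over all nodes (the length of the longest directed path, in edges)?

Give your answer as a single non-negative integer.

Op 1: add_edge(E, A). Edges now: 1
Op 2: add_edge(D, A). Edges now: 2
Op 3: add_edge(D, C). Edges now: 3
Op 4: add_edge(B, C). Edges now: 4
Op 5: add_edge(D, E). Edges now: 5
Op 6: add_edge(B, D). Edges now: 6
Op 7: add_edge(B, E). Edges now: 7
Compute levels (Kahn BFS):
  sources (in-degree 0): B
  process B: level=0
    B->C: in-degree(C)=1, level(C)>=1
    B->D: in-degree(D)=0, level(D)=1, enqueue
    B->E: in-degree(E)=1, level(E)>=1
  process D: level=1
    D->A: in-degree(A)=1, level(A)>=2
    D->C: in-degree(C)=0, level(C)=2, enqueue
    D->E: in-degree(E)=0, level(E)=2, enqueue
  process C: level=2
  process E: level=2
    E->A: in-degree(A)=0, level(A)=3, enqueue
  process A: level=3
All levels: A:3, B:0, C:2, D:1, E:2
max level = 3

Answer: 3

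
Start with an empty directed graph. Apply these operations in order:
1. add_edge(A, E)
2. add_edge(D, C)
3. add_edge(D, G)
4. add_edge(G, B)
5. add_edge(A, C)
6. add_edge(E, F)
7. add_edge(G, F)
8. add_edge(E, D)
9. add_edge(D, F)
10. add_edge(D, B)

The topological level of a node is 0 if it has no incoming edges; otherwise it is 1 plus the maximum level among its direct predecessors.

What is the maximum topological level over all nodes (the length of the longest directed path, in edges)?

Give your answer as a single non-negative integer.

Op 1: add_edge(A, E). Edges now: 1
Op 2: add_edge(D, C). Edges now: 2
Op 3: add_edge(D, G). Edges now: 3
Op 4: add_edge(G, B). Edges now: 4
Op 5: add_edge(A, C). Edges now: 5
Op 6: add_edge(E, F). Edges now: 6
Op 7: add_edge(G, F). Edges now: 7
Op 8: add_edge(E, D). Edges now: 8
Op 9: add_edge(D, F). Edges now: 9
Op 10: add_edge(D, B). Edges now: 10
Compute levels (Kahn BFS):
  sources (in-degree 0): A
  process A: level=0
    A->C: in-degree(C)=1, level(C)>=1
    A->E: in-degree(E)=0, level(E)=1, enqueue
  process E: level=1
    E->D: in-degree(D)=0, level(D)=2, enqueue
    E->F: in-degree(F)=2, level(F)>=2
  process D: level=2
    D->B: in-degree(B)=1, level(B)>=3
    D->C: in-degree(C)=0, level(C)=3, enqueue
    D->F: in-degree(F)=1, level(F)>=3
    D->G: in-degree(G)=0, level(G)=3, enqueue
  process C: level=3
  process G: level=3
    G->B: in-degree(B)=0, level(B)=4, enqueue
    G->F: in-degree(F)=0, level(F)=4, enqueue
  process B: level=4
  process F: level=4
All levels: A:0, B:4, C:3, D:2, E:1, F:4, G:3
max level = 4

Answer: 4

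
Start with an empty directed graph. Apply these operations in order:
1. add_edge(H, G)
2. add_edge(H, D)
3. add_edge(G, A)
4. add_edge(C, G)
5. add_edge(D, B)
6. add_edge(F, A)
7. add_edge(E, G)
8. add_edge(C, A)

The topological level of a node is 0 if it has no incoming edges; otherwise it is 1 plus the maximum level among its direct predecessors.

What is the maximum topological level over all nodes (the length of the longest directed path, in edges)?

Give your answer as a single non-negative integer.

Answer: 2

Derivation:
Op 1: add_edge(H, G). Edges now: 1
Op 2: add_edge(H, D). Edges now: 2
Op 3: add_edge(G, A). Edges now: 3
Op 4: add_edge(C, G). Edges now: 4
Op 5: add_edge(D, B). Edges now: 5
Op 6: add_edge(F, A). Edges now: 6
Op 7: add_edge(E, G). Edges now: 7
Op 8: add_edge(C, A). Edges now: 8
Compute levels (Kahn BFS):
  sources (in-degree 0): C, E, F, H
  process C: level=0
    C->A: in-degree(A)=2, level(A)>=1
    C->G: in-degree(G)=2, level(G)>=1
  process E: level=0
    E->G: in-degree(G)=1, level(G)>=1
  process F: level=0
    F->A: in-degree(A)=1, level(A)>=1
  process H: level=0
    H->D: in-degree(D)=0, level(D)=1, enqueue
    H->G: in-degree(G)=0, level(G)=1, enqueue
  process D: level=1
    D->B: in-degree(B)=0, level(B)=2, enqueue
  process G: level=1
    G->A: in-degree(A)=0, level(A)=2, enqueue
  process B: level=2
  process A: level=2
All levels: A:2, B:2, C:0, D:1, E:0, F:0, G:1, H:0
max level = 2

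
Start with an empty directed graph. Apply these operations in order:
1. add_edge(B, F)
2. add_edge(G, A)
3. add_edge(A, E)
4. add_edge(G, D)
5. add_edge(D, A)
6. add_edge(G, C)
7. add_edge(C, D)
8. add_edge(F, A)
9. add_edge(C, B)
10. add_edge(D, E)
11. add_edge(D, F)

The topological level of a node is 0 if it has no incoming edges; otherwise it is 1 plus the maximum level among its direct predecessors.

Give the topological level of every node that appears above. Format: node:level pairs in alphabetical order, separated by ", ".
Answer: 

Op 1: add_edge(B, F). Edges now: 1
Op 2: add_edge(G, A). Edges now: 2
Op 3: add_edge(A, E). Edges now: 3
Op 4: add_edge(G, D). Edges now: 4
Op 5: add_edge(D, A). Edges now: 5
Op 6: add_edge(G, C). Edges now: 6
Op 7: add_edge(C, D). Edges now: 7
Op 8: add_edge(F, A). Edges now: 8
Op 9: add_edge(C, B). Edges now: 9
Op 10: add_edge(D, E). Edges now: 10
Op 11: add_edge(D, F). Edges now: 11
Compute levels (Kahn BFS):
  sources (in-degree 0): G
  process G: level=0
    G->A: in-degree(A)=2, level(A)>=1
    G->C: in-degree(C)=0, level(C)=1, enqueue
    G->D: in-degree(D)=1, level(D)>=1
  process C: level=1
    C->B: in-degree(B)=0, level(B)=2, enqueue
    C->D: in-degree(D)=0, level(D)=2, enqueue
  process B: level=2
    B->F: in-degree(F)=1, level(F)>=3
  process D: level=2
    D->A: in-degree(A)=1, level(A)>=3
    D->E: in-degree(E)=1, level(E)>=3
    D->F: in-degree(F)=0, level(F)=3, enqueue
  process F: level=3
    F->A: in-degree(A)=0, level(A)=4, enqueue
  process A: level=4
    A->E: in-degree(E)=0, level(E)=5, enqueue
  process E: level=5
All levels: A:4, B:2, C:1, D:2, E:5, F:3, G:0

Answer: A:4, B:2, C:1, D:2, E:5, F:3, G:0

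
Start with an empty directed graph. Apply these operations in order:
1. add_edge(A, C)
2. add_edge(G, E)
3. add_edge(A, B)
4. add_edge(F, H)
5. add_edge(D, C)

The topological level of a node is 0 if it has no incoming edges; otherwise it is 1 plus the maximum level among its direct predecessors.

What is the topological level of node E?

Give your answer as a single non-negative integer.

Answer: 1

Derivation:
Op 1: add_edge(A, C). Edges now: 1
Op 2: add_edge(G, E). Edges now: 2
Op 3: add_edge(A, B). Edges now: 3
Op 4: add_edge(F, H). Edges now: 4
Op 5: add_edge(D, C). Edges now: 5
Compute levels (Kahn BFS):
  sources (in-degree 0): A, D, F, G
  process A: level=0
    A->B: in-degree(B)=0, level(B)=1, enqueue
    A->C: in-degree(C)=1, level(C)>=1
  process D: level=0
    D->C: in-degree(C)=0, level(C)=1, enqueue
  process F: level=0
    F->H: in-degree(H)=0, level(H)=1, enqueue
  process G: level=0
    G->E: in-degree(E)=0, level(E)=1, enqueue
  process B: level=1
  process C: level=1
  process H: level=1
  process E: level=1
All levels: A:0, B:1, C:1, D:0, E:1, F:0, G:0, H:1
level(E) = 1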